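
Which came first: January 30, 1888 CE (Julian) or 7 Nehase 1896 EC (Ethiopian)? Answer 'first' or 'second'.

Converting both to JDN: 2410679 vs 2416706; the smaller is the first.

first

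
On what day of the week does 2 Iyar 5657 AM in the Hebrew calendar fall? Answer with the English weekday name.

Tuesday

This is JDN 2414049 (4 May 1897 Gregorian).
Since JDN mod 7 = 1 (0 = Monday), the day is Tuesday.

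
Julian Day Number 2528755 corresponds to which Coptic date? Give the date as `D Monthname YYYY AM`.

JDN 2528755 is 25 May 2211 in the Gregorian calendar.
In the Coptic calendar that day is 15 Pashons 1927 AM.

15 Pashons 1927 AM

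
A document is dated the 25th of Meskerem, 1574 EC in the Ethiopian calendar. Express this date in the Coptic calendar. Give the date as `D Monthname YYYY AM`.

25 Thout 1298 AM

Both dates share Julian Day Number 2298783; in the Coptic calendar that is 25 Thout 1298 AM.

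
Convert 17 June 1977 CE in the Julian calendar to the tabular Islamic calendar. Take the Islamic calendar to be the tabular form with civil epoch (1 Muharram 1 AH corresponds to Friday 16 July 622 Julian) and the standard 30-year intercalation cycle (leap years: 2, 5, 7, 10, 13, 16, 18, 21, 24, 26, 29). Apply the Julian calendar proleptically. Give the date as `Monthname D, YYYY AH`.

Both dates share Julian Day Number 2443325; in the tabular Islamic calendar that is 13 Rajab 1397 AH.

Rajab 13, 1397 AH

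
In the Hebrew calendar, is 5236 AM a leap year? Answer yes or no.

yes

Hebrew year 5236 is year 11 of its 19-year Metonic cycle; leap years are at positions 3, 6, 8, 11, 14, 17, 19, so it is a leap year (13 months).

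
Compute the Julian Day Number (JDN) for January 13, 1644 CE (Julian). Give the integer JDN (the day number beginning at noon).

Equivalently 23 January 1644 (Gregorian).
JDN 2451545 is 1 January 2000 CE (Gregorian); the target day is −130004 days from there, so JDN = 2321541.

2321541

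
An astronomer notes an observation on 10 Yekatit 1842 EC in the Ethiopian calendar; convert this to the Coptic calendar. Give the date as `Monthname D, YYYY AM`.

The source date corresponds to 16 February 1850 in the Gregorian calendar (JDN 2396805).
That day falls on 10 Meshir 1566 AM in the Coptic calendar.

Meshir 10, 1566 AM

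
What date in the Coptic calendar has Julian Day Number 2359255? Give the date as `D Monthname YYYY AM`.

21 Parmouti 1463 AM

JDN 2359255 is 27 April 1747 in the Gregorian calendar.
In the Coptic calendar that day is 21 Parmouti 1463 AM.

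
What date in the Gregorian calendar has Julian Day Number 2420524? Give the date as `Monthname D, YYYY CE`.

January 26, 1915 CE

Counting from JDN 2299161 = 15 Oct 1582 gives an offset of 121363 days.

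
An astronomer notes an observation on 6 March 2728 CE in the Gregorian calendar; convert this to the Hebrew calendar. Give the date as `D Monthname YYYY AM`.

Julian Day Number of the source date = 2717506.
Converting JDN 2717506 to the Hebrew calendar gives 2 Adar 6488 AM.

2 Adar 6488 AM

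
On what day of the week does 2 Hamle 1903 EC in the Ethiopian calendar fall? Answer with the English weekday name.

Sunday

This is JDN 2419227 (9 July 1911 Gregorian).
Since JDN mod 7 = 6 (0 = Monday), the day is Sunday.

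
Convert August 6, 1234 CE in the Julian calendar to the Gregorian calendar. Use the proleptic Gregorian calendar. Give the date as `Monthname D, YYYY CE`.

August 13, 1234 CE

For dates in this range the Gregorian date is 7 days ahead of the Julian.
6 August 1234 Julian + 7 days → 13 August 1234 Gregorian.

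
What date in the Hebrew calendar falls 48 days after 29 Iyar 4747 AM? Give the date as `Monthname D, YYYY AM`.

Tammuz 18, 4747 AM

Counting 48 days forward from JDN 2081679 reaches JDN 2081727, which is Tammuz 18, 4747 AM.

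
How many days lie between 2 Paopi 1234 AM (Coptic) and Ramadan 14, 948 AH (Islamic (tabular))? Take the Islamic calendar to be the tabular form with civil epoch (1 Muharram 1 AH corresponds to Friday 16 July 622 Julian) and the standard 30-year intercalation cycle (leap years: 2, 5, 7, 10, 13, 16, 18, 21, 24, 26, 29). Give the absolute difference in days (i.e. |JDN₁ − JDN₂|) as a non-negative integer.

JDN of the first date = 2275414.
JDN of the second date = 2284274.
|2284274 − 2275414| = 8860.

8860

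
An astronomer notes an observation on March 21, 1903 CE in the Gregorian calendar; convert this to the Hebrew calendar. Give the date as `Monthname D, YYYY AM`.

Adar 22, 5663 AM

Julian Day Number of the source date = 2416195.
Converting JDN 2416195 to the Hebrew calendar gives 22 Adar 5663 AM.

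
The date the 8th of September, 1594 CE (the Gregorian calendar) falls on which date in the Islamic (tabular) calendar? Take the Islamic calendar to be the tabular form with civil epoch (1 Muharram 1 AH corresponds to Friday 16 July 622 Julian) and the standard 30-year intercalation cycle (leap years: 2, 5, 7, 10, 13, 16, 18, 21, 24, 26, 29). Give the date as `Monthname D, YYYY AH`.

Dhu al-Hijjah 22, 1002 AH

Both dates share Julian Day Number 2303507; in the tabular Islamic calendar that is 22 Dhu al-Hijjah 1002 AH.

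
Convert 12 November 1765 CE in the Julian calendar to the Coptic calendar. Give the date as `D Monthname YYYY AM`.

16 Hathor 1482 AM

Both dates share Julian Day Number 2366040; in the Coptic calendar that is 16 Hathor 1482 AM.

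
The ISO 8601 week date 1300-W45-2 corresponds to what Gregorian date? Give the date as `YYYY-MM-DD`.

ISO week 1 of 1300 is the week containing the first Thursday of 1300.
Week 45, day 2 (Tuesday) lands on 1300-11-09.

1300-11-09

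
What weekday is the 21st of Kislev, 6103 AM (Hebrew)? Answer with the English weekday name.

In the Gregorian calendar this is 19 December 2342 (JDN 2576810).
JDN 2576810 mod 7 = 5, and JDN 0 was a Monday, so this is a Saturday.

Saturday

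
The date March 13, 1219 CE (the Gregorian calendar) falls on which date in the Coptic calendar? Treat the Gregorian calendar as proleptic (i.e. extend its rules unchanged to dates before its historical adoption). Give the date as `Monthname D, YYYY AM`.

Julian Day Number of the source date = 2166362.
Converting JDN 2166362 to the Coptic calendar gives 10 Paremhat 935 AM.

Paremhat 10, 935 AM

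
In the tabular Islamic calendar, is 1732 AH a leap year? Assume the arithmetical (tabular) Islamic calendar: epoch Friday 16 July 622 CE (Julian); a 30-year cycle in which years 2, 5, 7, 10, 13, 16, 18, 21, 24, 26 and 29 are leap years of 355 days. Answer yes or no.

no

Year 1732 AH is year 22 of its 30-year cycle; leap positions are 2, 5, 7, 10, 13, 16, 18, 21, 24, 26, 29, so it is a common year (354 days).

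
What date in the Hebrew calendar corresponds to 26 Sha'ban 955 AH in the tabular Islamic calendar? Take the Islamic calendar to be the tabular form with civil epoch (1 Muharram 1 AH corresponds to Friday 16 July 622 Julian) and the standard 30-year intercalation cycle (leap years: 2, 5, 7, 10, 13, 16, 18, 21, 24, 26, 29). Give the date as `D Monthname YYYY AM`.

28 Tishrei 5309 AM

Both dates share Julian Day Number 2286738; in the Hebrew calendar that is 28 Tishrei 5309 AM.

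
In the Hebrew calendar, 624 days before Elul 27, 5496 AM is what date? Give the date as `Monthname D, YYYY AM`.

Kislev 24, 5495 AM

Counting 624 days back from JDN 2355367 reaches JDN 2354743, which is Kislev 24, 5495 AM.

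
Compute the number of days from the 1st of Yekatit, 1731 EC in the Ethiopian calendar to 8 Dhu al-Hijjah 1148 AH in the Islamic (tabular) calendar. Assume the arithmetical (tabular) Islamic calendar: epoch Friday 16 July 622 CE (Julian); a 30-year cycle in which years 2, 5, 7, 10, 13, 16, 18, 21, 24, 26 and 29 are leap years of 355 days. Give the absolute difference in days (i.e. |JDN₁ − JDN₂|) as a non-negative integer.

1022

JDN of the first date = 2356253.
JDN of the second date = 2355231.
|2355231 − 2356253| = 1022.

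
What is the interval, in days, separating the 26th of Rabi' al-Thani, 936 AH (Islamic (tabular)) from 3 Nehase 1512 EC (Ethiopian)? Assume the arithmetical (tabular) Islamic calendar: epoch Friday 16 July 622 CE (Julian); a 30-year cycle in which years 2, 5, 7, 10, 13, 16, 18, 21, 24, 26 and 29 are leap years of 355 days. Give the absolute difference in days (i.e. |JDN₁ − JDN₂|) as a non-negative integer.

First date → JDN 2279887; second date → JDN 2276446.
The interval is |2279887 − 2276446| = 3441 days.

3441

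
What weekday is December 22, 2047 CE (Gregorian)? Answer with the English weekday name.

JDN 2469067 mod 7 = 6, and JDN 0 was a Monday, so this is a Sunday.

Sunday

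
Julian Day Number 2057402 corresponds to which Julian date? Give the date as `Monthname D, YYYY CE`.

The proleptic Gregorian equivalent of JDN 2057402 is 15 November 920.
In the Julian calendar that day is November 10, 920 CE.

November 10, 920 CE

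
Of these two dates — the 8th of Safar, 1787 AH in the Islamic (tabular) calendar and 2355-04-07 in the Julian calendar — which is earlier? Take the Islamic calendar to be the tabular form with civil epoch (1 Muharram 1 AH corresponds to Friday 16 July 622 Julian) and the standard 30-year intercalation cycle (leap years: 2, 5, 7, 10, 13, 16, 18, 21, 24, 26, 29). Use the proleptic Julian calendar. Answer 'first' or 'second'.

second

The two dates have Julian Day Numbers 2581376 and 2581318 respectively.
Since 2581318 < 2581376, the second date comes first.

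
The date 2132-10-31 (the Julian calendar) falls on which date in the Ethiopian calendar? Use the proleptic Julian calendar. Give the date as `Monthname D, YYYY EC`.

Hidar 4, 2125 EC

The source date corresponds to 14 November 2132 in the Gregorian calendar (JDN 2500075).
That day falls on 4 Hidar 2125 EC in the Ethiopian calendar.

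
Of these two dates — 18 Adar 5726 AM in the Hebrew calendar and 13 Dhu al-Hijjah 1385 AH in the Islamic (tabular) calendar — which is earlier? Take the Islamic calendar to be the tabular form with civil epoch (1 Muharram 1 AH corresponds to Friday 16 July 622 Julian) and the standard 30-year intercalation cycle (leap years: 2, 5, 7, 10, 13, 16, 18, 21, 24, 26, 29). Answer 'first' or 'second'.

First date → JDN 2439195; second date → JDN 2439220.
JDN 2439195 < JDN 2439220, so the first date is earlier.

first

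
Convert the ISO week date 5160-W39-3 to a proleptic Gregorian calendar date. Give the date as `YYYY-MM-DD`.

5160-09-28

ISO week 1 of 5160 is the week containing the first Thursday of 5160.
Week 39, day 3 (Wednesday) lands on 5160-09-28.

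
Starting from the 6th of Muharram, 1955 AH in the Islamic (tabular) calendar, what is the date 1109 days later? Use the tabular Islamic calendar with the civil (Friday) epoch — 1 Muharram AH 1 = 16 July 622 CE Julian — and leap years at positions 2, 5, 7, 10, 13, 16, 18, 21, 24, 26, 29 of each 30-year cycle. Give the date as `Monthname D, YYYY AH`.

Safar 21, 1958 AH

Counting 1109 days forward from JDN 2640877 reaches JDN 2641986, which is Safar 21, 1958 AH.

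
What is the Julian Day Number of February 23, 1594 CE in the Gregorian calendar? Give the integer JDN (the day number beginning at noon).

JDN 2400001 is 17 November 1858 CE (Gregorian), MJD 0; the target day is −96691 days from there, so JDN = 2303310.

2303310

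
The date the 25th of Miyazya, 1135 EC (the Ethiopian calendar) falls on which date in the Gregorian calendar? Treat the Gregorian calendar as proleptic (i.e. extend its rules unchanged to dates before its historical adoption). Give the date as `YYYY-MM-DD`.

1143-04-27

Both dates share Julian Day Number 2138648; in the Gregorian calendar that is 27 April 1143 CE.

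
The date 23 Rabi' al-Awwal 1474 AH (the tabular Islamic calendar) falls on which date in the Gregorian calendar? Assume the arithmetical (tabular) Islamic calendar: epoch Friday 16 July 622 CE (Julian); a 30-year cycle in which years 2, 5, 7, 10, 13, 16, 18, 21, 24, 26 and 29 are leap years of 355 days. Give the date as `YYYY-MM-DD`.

Both dates share Julian Day Number 2470503; in the Gregorian calendar that is 27 November 2051 CE.

2051-11-27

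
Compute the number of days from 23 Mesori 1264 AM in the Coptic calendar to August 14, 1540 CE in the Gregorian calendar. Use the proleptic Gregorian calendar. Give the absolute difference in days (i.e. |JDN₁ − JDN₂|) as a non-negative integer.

First date → JDN 2286693; second date → JDN 2283759.
The interval is |2286693 − 2283759| = 2934 days.

2934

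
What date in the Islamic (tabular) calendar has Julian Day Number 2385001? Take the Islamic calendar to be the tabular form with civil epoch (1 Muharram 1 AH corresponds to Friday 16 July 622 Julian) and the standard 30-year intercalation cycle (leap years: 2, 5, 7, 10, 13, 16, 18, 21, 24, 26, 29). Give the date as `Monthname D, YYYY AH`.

JDN 2385001 is 23 October 1817 in the Gregorian calendar.
In the tabular Islamic calendar that day is Dhu al-Hijjah 12, 1232 AH.

Dhu al-Hijjah 12, 1232 AH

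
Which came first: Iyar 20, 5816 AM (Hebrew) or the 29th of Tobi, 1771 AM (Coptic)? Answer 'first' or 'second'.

The two dates have Julian Day Numbers 2472125 and 2471670 respectively.
Since 2471670 < 2472125, the second date comes first.

second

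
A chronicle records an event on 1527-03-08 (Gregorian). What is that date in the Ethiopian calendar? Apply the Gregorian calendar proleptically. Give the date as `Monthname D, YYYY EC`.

Megabit 2, 1519 EC

Both dates share Julian Day Number 2278851; in the Ethiopian calendar that is 2 Megabit 1519 EC.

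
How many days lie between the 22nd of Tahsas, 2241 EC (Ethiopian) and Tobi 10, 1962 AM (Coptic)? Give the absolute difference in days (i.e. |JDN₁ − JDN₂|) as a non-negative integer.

1078

First date → JDN 2542492; second date → JDN 2541414.
The interval is |2542492 − 2541414| = 1078 days.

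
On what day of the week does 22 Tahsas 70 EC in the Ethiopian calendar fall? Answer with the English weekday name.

In the proleptic Gregorian calendar this is 16 December 77 (JDN 1749534).
JDN 1749534 mod 7 = 3, and JDN 0 was a Monday, so this is a Thursday.

Thursday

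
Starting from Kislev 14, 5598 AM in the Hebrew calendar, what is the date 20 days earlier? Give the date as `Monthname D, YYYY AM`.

Cheshvan 24, 5598 AM

The starting date is JDN 2392356; 2392356 − 20 = 2392336.
JDN 2392336 corresponds to Cheshvan 24, 5598 AM.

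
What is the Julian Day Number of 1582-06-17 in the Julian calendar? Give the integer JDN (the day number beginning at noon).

2299051

In the Gregorian calendar the same day is 27 June 1582.
JDN 2400001 is 17 November 1858 CE (Gregorian), MJD 0; the target day is −100950 days from there, so JDN = 2299051.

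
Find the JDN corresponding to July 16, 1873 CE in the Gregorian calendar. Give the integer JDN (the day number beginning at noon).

JDN 2400001 is 17 November 1858 CE (Gregorian), MJD 0; the target day is +5355 days from there, so JDN = 2405356.

2405356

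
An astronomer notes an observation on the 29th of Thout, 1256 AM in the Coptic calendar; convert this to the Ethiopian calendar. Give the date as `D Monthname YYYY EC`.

Both dates share Julian Day Number 2283447; in the Ethiopian calendar that is 29 Meskerem 1532 EC.

29 Meskerem 1532 EC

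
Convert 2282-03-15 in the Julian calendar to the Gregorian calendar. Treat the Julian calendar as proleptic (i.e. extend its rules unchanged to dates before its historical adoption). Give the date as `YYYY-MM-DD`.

2282-03-30

For dates in this range the Gregorian date is 15 days ahead of the Julian.
15 March 2282 Julian + 15 days → 30 March 2282 Gregorian.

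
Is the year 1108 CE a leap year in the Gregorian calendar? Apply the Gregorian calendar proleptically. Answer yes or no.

yes

1108 is divisible by 4 and not by 100, so it is a leap year.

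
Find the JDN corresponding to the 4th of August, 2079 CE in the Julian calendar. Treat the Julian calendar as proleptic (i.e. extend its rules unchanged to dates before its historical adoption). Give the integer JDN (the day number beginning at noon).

2480628

Equivalently 17 August 2079 (Gregorian).
JDN 2299161 is 15 October 1582 CE (Gregorian); the target day is +181467 days from there, so JDN = 2480628.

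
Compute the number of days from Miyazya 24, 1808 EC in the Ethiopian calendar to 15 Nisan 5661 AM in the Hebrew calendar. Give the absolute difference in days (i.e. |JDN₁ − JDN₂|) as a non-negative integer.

31018

First date → JDN 2384461; second date → JDN 2415479.
The interval is |2384461 − 2415479| = 31018 days.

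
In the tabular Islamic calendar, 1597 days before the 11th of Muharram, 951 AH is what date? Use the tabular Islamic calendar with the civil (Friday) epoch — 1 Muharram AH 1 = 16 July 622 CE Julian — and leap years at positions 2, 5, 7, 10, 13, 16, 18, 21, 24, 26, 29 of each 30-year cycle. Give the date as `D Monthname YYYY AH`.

Counting 1597 days back from JDN 2285098 reaches JDN 2283501, which is 9 Rajab 946 AH.

9 Rajab 946 AH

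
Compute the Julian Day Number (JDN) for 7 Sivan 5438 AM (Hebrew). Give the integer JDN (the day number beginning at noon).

2334085

In the Gregorian calendar the same day is 28 May 1678.
JDN 2400001 is 17 November 1858 CE (Gregorian), MJD 0; the target day is −65916 days from there, so JDN = 2334085.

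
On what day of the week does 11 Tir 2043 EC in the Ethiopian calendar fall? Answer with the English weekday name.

Thursday

In the Gregorian calendar this is 19 January 2051 (JDN 2470191).
JDN 2470191 mod 7 = 3, and JDN 0 was a Monday, so this is a Thursday.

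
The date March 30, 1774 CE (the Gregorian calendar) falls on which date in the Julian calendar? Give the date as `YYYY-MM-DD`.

1774-03-19

The Julian–Gregorian offset here is 11 days (Julian trailing).
30 March 1774 Gregorian − 11 days → 19 March 1774 Julian.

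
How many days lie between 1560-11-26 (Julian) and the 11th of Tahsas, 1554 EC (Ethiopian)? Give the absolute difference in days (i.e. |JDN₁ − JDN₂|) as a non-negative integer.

First date → JDN 2291178; second date → JDN 2291554.
The interval is |2291178 − 2291554| = 376 days.

376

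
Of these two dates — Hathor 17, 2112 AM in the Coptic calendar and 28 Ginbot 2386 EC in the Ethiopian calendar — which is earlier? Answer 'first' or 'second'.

First date → JDN 2596149; second date → JDN 2595609.
JDN 2595609 < JDN 2596149, so the second date is earlier.

second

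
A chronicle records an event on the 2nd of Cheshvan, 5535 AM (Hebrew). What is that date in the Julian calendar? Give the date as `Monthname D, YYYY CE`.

Julian Day Number of the source date = 2369280.
Converting JDN 2369280 to the Julian calendar gives 26 September 1774 CE.

September 26, 1774 CE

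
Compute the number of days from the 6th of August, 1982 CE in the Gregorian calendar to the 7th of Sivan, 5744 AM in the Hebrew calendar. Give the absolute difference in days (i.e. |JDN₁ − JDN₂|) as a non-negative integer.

First date → JDN 2445188; second date → JDN 2445859.
The interval is |2445188 − 2445859| = 671 days.

671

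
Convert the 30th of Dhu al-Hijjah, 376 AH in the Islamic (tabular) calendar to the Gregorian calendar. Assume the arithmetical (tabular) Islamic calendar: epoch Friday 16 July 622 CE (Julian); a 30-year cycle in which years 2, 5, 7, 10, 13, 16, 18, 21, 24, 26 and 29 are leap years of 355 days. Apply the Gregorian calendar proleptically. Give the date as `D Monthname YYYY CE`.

Both dates share Julian Day Number 2081681; in the Gregorian calendar that is 7 May 987 CE.

7 May 987 CE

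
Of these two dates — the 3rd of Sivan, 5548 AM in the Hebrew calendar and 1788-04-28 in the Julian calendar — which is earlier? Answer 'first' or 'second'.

second

First date → JDN 2374273; second date → JDN 2374243.
JDN 2374243 < JDN 2374273, so the second date is earlier.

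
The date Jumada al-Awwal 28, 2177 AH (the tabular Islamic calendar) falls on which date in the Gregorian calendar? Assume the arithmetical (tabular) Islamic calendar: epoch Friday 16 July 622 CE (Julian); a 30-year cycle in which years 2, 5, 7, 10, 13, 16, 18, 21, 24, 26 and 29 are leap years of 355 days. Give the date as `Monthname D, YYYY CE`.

Julian Day Number of the source date = 2719687.
Converting JDN 2719687 to the Gregorian calendar gives 24 February 2734 CE.

February 24, 2734 CE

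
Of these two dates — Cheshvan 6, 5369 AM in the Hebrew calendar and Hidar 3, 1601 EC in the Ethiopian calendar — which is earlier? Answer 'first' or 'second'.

first

Converting both to JDN: 2308659 vs 2308683; the smaller is the first.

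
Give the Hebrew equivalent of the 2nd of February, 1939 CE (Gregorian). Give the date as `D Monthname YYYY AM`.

13 Shevat 5699 AM

Julian Day Number of the source date = 2429297.
Converting JDN 2429297 to the Hebrew calendar gives 13 Shevat 5699 AM.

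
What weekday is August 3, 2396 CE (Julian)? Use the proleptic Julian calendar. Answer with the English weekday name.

Monday

Equivalently 19 August 2396 Gregorian, JDN 2596412.
JDN 2596412 mod 7 = 0, and JDN 0 was a Monday, so this is a Monday.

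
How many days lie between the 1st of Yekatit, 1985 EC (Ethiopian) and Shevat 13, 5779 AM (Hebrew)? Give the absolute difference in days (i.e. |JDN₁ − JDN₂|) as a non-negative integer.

First date → JDN 2449027; second date → JDN 2458503.
The interval is |2449027 − 2458503| = 9476 days.

9476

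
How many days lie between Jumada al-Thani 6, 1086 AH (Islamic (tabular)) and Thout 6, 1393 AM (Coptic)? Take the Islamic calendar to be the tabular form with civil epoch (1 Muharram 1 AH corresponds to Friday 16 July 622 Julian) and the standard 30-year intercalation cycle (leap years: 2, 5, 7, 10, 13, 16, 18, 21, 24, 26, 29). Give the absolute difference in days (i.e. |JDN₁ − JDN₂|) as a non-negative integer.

382

First date → JDN 2333081; second date → JDN 2333463.
The interval is |2333081 − 2333463| = 382 days.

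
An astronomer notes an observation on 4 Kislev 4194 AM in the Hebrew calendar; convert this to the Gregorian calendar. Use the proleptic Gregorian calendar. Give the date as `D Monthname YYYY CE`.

4 November 433 CE

Julian Day Number of the source date = 1879518.
Converting JDN 1879518 to the Gregorian calendar gives 4 November 433 CE.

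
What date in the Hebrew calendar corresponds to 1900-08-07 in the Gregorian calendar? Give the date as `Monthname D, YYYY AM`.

Av 12, 5660 AM

Julian Day Number of the source date = 2415239.
Converting JDN 2415239 to the Hebrew calendar gives 12 Av 5660 AM.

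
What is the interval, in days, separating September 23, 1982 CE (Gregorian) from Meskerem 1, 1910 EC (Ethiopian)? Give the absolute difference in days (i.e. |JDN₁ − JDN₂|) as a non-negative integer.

23753

JDN of the first date = 2445236.
JDN of the second date = 2421483.
|2421483 − 2445236| = 23753.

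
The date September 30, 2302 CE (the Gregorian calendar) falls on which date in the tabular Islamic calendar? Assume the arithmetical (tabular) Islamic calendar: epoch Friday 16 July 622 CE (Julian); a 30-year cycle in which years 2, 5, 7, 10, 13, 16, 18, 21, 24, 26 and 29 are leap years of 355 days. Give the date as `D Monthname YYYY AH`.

6 Shawwal 1732 AH

Julian Day Number of the source date = 2562120.
Converting JDN 2562120 to the tabular Islamic calendar gives 6 Shawwal 1732 AH.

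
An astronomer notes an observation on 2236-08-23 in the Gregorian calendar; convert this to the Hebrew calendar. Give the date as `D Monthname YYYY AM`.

Julian Day Number of the source date = 2537977.
Converting JDN 2537977 to the Hebrew calendar gives 21 Av 5996 AM.

21 Av 5996 AM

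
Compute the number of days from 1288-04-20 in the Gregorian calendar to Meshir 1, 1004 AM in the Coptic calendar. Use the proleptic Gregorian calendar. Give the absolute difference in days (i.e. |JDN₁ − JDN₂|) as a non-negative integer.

77

First date → JDN 2191603; second date → JDN 2191526.
The interval is |2191603 − 2191526| = 77 days.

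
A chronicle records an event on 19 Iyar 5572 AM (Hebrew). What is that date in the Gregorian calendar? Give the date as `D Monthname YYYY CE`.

1 May 1812 CE

Julian Day Number of the source date = 2383000.
Converting JDN 2383000 to the Gregorian calendar gives 1 May 1812 CE.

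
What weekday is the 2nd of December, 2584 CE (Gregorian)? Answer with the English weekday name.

JDN 2665183 mod 7 = 3, and JDN 0 was a Monday, so this is a Thursday.

Thursday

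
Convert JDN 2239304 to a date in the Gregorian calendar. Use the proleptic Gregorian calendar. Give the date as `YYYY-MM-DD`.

1418-11-27

Counting from JDN 2299161 = 15 Oct 1582 gives an offset of -59857 days.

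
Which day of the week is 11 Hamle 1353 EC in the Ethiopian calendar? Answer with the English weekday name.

This is JDN 2218349 (13 July 1361 Gregorian).
2218349 ≡ 0 (mod 7); counting from Monday = 0 gives Monday.

Monday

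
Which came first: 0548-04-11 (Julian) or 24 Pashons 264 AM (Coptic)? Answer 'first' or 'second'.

The two dates have Julian Day Numbers 1921316 and 1921354 respectively.
Since 1921316 < 1921354, the first date comes first.

first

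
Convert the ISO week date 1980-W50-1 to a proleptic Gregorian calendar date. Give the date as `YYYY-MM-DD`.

ISO week 1 of 1980 is the week containing the first Thursday of 1980.
Week 50, day 1 (Monday) lands on 1980-12-08.

1980-12-08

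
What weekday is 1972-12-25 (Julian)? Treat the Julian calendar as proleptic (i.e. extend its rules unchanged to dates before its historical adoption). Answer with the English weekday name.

Sunday

This is JDN 2441690 (7 January 1973 Gregorian).
JDN 2441690 mod 7 = 6, and JDN 0 was a Monday, so this is a Sunday.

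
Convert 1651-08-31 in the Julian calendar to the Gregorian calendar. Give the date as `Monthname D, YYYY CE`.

September 10, 1651 CE

For dates in this range the Gregorian date is 10 days ahead of the Julian.
31 August 1651 Julian + 10 days → 10 September 1651 Gregorian.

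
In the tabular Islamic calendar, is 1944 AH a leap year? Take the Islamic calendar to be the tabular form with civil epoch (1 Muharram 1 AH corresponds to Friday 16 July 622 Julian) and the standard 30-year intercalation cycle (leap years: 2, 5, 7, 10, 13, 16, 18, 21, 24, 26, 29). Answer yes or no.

Year 1944 AH is year 24 of its 30-year cycle; leap positions are 2, 5, 7, 10, 13, 16, 18, 21, 24, 26, 29, so it is a leap year (355 days).

yes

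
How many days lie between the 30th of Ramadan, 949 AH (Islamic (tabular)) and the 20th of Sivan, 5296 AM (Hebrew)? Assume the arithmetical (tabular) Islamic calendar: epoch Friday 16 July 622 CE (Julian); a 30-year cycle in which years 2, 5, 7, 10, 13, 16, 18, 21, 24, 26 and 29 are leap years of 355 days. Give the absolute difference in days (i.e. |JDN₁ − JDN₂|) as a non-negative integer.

JDN of the first date = 2284645.
JDN of the second date = 2282242.
|2282242 − 2284645| = 2403.

2403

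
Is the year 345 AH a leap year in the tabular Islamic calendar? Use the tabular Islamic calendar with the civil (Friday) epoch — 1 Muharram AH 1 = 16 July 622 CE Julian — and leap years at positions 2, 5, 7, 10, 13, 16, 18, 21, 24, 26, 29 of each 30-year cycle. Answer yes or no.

no

Year 345 AH is year 15 of its 30-year cycle; leap positions are 2, 5, 7, 10, 13, 16, 18, 21, 24, 26, 29, so it is a common year (354 days).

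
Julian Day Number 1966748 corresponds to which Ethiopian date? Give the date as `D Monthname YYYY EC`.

2 Meskerem 665 EC

JDN 1966748 is 2 September 672 in the proleptic Gregorian calendar.
In the Ethiopian calendar that day is 2 Meskerem 665 EC.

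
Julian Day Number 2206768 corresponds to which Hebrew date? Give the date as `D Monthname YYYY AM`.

26 Cheshvan 5090 AM

JDN 2206768 is 28 October 1329 in the proleptic Gregorian calendar.
In the Hebrew calendar that day is 26 Cheshvan 5090 AM.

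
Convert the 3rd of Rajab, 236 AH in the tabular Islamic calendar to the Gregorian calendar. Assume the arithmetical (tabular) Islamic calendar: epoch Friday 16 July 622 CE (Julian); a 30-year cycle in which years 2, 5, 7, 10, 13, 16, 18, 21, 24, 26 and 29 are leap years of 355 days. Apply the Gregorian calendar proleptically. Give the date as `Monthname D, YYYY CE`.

Both dates share Julian Day Number 2031895; in the Gregorian calendar that is 14 January 851 CE.

January 14, 851 CE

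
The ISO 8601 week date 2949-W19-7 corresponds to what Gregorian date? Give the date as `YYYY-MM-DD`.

ISO week 1 of 2949 is the week containing the first Thursday of 2949.
Week 19, day 7 (Sunday) lands on 2949-05-11.

2949-05-11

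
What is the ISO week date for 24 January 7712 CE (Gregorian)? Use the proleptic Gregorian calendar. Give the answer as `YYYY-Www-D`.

The weekday is Sunday (ISO weekday 7).
That Sunday belongs to ISO week 3 of ISO year 7712.

7712-W03-7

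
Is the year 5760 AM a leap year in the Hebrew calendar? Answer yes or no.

Hebrew year 5760 is year 3 of its 19-year Metonic cycle; leap years are at positions 3, 6, 8, 11, 14, 17, 19, so it is a leap year (13 months).

yes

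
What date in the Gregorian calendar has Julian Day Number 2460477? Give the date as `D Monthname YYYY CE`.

JDN 2451545 is 1 Jan 2000; 2460477 is +8932 days from there.

15 June 2024 CE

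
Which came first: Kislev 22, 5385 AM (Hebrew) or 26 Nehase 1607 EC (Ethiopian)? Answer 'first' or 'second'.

second

Converting both to JDN: 2314551 vs 2311167; the smaller is the second.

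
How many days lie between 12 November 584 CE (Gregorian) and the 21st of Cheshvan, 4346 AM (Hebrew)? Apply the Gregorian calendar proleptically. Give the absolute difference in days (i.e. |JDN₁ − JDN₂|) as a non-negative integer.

First date → JDN 1934678; second date → JDN 1935023.
The interval is |1934678 − 1935023| = 345 days.

345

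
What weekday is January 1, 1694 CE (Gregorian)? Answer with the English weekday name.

Friday

2339782 ≡ 4 (mod 7); counting from Monday = 0 gives Friday.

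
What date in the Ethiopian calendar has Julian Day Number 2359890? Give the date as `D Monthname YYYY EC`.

The Gregorian equivalent of JDN 2359890 is 21 January 1749.
In the Ethiopian calendar that day is 15 Tir 1741 EC.

15 Tir 1741 EC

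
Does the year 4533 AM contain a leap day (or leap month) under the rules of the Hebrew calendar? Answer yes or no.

yes

Hebrew year 4533 is year 11 of its 19-year Metonic cycle; leap years are at positions 3, 6, 8, 11, 14, 17, 19, so it is a leap year (13 months).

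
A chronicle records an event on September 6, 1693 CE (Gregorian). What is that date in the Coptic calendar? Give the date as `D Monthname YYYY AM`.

Both dates share Julian Day Number 2339665; in the Coptic calendar that is 4 Pi Kogi Enavot 1409 AM.

4 Pi Kogi Enavot 1409 AM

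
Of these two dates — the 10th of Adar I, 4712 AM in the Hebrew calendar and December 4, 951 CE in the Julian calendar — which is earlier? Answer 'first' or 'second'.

Converting both to JDN: 2068815 vs 2068748; the smaller is the second.

second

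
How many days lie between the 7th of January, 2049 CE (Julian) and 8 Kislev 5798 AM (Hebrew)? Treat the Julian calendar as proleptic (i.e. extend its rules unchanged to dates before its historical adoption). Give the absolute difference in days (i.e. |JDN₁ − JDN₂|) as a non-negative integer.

JDN of the first date = 2469462.
JDN of the second date = 2465379.
|2465379 − 2469462| = 4083.

4083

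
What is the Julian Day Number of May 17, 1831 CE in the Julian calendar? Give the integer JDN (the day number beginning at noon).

2389967

Equivalently 29 May 1831 (Gregorian).
JDN 2400001 is 17 November 1858 CE (Gregorian), MJD 0; the target day is −10034 days from there, so JDN = 2389967.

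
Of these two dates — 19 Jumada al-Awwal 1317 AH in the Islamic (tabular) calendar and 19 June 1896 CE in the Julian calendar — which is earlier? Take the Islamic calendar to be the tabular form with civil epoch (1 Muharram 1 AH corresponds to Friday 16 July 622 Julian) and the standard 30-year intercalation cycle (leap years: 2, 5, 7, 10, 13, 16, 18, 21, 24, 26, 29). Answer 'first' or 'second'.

second

The two dates have Julian Day Numbers 2414923 and 2413742 respectively.
Since 2413742 < 2414923, the second date comes first.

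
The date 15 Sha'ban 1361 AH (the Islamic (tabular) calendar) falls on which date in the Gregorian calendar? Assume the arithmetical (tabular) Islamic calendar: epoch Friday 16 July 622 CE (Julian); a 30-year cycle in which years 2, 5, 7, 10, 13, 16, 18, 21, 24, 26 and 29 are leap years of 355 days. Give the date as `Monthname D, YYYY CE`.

Julian Day Number of the source date = 2430600.
Converting JDN 2430600 to the Gregorian calendar gives 28 August 1942 CE.

August 28, 1942 CE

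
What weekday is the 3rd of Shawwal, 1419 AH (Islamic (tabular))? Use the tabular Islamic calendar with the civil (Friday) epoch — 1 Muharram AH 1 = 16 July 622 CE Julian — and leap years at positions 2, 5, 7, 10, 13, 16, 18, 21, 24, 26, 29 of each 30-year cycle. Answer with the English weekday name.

Thursday

In the Gregorian calendar this is 21 January 1999 (JDN 2451200).
JDN 2451200 mod 7 = 3, and JDN 0 was a Monday, so this is a Thursday.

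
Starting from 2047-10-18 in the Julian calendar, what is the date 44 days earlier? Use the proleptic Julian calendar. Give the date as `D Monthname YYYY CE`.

Counting 44 days back from JDN 2469015 reaches JDN 2468971, which is 4 September 2047 CE.

4 September 2047 CE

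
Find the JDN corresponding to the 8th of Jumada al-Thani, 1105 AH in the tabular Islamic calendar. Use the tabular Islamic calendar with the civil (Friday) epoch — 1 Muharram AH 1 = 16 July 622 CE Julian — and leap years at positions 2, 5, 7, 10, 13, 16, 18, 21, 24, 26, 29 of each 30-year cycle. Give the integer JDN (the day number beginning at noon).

2339816

Equivalently 4 February 1694 (Gregorian).
JDN 2451545 is 1 January 2000 CE (Gregorian); the target day is −111729 days from there, so JDN = 2339816.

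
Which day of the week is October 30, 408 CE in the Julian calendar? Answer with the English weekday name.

This is JDN 1870383 (31 October 408 Gregorian).
JDN 1870383 mod 7 = 4, and JDN 0 was a Monday, so this is a Friday.

Friday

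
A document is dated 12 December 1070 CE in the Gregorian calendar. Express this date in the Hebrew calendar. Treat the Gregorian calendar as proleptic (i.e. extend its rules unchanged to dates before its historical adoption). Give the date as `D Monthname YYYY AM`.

30 Kislev 4831 AM

Both dates share Julian Day Number 2112215; in the Hebrew calendar that is 30 Kislev 4831 AM.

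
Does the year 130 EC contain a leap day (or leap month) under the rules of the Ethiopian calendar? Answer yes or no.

no

130 mod 4 = 2; in the Ethiopian calendar a year is leap when year mod 4 = 3, so it is a common year.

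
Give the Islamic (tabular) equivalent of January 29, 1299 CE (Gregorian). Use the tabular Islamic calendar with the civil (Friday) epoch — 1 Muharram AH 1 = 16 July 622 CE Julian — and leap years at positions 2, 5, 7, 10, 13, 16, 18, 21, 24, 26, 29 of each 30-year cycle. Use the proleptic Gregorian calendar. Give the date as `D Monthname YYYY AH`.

17 Rabi' al-Thani 698 AH

Julian Day Number of the source date = 2195539.
Converting JDN 2195539 to the tabular Islamic calendar gives 17 Rabi' al-Thani 698 AH.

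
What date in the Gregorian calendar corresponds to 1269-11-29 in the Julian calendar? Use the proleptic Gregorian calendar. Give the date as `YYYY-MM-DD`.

1269-12-06

For dates in this range the Gregorian date is 7 days ahead of the Julian.
29 November 1269 Julian + 7 days → 6 December 1269 Gregorian.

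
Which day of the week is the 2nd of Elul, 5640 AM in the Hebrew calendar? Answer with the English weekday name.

Monday

Equivalently 9 August 1880 Gregorian, JDN 2407937.
2407937 ≡ 0 (mod 7); counting from Monday = 0 gives Monday.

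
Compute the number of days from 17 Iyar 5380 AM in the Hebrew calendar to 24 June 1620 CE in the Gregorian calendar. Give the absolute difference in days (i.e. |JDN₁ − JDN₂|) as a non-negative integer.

35

First date → JDN 2312893; second date → JDN 2312928.
The interval is |2312893 − 2312928| = 35 days.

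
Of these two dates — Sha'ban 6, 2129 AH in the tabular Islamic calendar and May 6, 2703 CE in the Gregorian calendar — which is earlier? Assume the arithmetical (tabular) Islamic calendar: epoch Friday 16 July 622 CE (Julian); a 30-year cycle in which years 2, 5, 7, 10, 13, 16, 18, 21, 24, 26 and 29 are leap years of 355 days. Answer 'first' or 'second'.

Converting both to JDN: 2702744 vs 2708435; the smaller is the first.

first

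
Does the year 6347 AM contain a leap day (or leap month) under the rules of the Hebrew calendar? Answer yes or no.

Hebrew year 6347 is year 1 of its 19-year Metonic cycle; leap years are at positions 3, 6, 8, 11, 14, 17, 19, so it is a common year (12 months).

no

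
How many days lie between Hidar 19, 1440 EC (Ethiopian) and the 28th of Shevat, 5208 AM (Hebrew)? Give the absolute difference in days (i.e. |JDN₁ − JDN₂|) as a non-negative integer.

80

First date → JDN 2249894; second date → JDN 2249974.
The interval is |2249894 − 2249974| = 80 days.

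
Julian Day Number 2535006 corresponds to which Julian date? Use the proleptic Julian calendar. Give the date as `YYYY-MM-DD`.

2228-06-20

The Gregorian equivalent of JDN 2535006 is 5 July 2228.
In the Julian calendar that day is 2228-06-20.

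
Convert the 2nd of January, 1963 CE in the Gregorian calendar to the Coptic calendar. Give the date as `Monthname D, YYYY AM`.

Julian Day Number of the source date = 2438032.
Converting JDN 2438032 to the Coptic calendar gives 24 Koiak 1679 AM.

Koiak 24, 1679 AM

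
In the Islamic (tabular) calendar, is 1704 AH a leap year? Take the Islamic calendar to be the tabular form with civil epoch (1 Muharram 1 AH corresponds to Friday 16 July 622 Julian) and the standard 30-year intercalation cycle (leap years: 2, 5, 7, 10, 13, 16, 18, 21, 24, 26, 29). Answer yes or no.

yes

Year 1704 AH is year 24 of its 30-year cycle; leap positions are 2, 5, 7, 10, 13, 16, 18, 21, 24, 26, 29, so it is a leap year (355 days).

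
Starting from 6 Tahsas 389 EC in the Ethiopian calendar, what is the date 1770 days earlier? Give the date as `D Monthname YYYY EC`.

2 Yekatit 384 EC

Counting 1770 days back from JDN 1866033 reaches JDN 1864263, which is 2 Yekatit 384 EC.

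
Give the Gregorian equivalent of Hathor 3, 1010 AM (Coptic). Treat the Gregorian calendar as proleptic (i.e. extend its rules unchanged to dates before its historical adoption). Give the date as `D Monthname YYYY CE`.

Julian Day Number of the source date = 2193629.
Converting JDN 2193629 to the Gregorian calendar gives 6 November 1293 CE.

6 November 1293 CE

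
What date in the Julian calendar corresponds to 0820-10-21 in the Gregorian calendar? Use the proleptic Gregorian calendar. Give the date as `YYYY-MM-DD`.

At this point the Julian calendar is 4 days behind the Gregorian.
21 October 820 Gregorian − 4 days → 17 October 820 Julian.

0820-10-17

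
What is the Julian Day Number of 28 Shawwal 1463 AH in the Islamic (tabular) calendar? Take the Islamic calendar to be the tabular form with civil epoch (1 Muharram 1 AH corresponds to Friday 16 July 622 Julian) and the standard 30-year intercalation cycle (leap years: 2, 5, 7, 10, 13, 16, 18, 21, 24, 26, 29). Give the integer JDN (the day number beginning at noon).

Equivalently 24 October 2041 (Gregorian).
JDN 2400001 is 17 November 1858 CE (Gregorian), MJD 0; the target day is +66816 days from there, so JDN = 2466817.

2466817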